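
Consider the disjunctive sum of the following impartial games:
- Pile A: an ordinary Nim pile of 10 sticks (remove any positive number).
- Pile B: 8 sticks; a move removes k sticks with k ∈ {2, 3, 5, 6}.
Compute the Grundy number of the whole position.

Pile A is a plain Nim pile of size 10, so its Grundy value is 10.
Grundy values for pile B (subtraction set {2, 3, 5, 6}):
g(0) = mex{} = 0
g(1) = mex{} = 0
g(2) = mex{0} = 1
g(3) = mex{0} = 1
g(4) = mex{0,1} = 2
g(5) = mex{0,1} = 2
g(6) = mex{0,1,2} = 3
g(7) = mex{0,1,2} = 3
g(8) = mex{1,2,3} = 0
So g(8) = 0.
By the Sprague-Grundy theorem, the Grundy value of a sum of independent games is the XOR of the component values.
Combined value = 10 ⊕ 0 = 10.

10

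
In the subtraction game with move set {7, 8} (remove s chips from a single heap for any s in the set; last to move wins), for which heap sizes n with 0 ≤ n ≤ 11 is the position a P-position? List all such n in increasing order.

0, 1, 2, 3, 4, 5, 6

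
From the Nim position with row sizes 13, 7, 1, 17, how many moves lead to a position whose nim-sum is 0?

1

Compute the nim-sum pairwise:
13 XOR 7 = 10
10 XOR 1 = 11
11 XOR 17 = 26
The overall nim-sum is X = 26. A row of size p has a winning move iff p XOR X < p (reduce it to p XOR X).
  13: 13 XOR 26 = 23 ≥ 13 — no move.
  7: 7 XOR 26 = 29 ≥ 7 — no move.
  1: 1 XOR 26 = 27 ≥ 1 — no move.
  17: 17 XOR 26 = 11 < 17 — winning move (to 11).
That gives 1 winning move.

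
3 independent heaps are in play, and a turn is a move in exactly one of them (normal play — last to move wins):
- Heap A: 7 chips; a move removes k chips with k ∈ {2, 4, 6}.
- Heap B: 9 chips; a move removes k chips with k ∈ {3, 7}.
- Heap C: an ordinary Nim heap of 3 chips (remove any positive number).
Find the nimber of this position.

For heap A, compute g(0), g(1), … with moves {2, 4, 6}:
g(0) = mex{} = 0
g(1) = mex{} = 0
g(2) = mex{0} = 1
g(3) = mex{0} = 1
g(4) = mex{0,1} = 2
g(5) = mex{0,1} = 2
g(6) = mex{0,1,2} = 3
g(7) = mex{0,1,2} = 3
So g(7) = 3.
For heap B, compute g(0), g(1), … with moves {3, 7}:
g(0) = mex{} = 0
g(1) = mex{} = 0
g(2) = mex{} = 0
g(3) = mex{0} = 1
g(4) = mex{0} = 1
g(5) = mex{0} = 1
g(6) = mex{1} = 0
g(7) = mex{0,1} = 2
g(8) = mex{0,1} = 2
g(9) = mex{0} = 1
So g(9) = 1.
Heap C is a plain Nim heap of size 3, so its Grundy value is 3.
By the Sprague-Grundy theorem, the Grundy value of a sum of independent games is the XOR of the component values.
Combined value = 3 ⊕ 1 ⊕ 3 = 1.

1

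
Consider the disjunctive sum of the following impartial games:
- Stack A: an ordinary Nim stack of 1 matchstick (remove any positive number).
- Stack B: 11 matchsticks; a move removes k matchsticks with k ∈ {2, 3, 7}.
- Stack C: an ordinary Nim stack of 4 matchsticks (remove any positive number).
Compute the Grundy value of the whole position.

5

Stack A is a plain Nim stack of size 1, so its Grundy value is 1.
Build the Grundy sequence for stack B with g(k) = mex{g(k−s) : s ∈ {2, 3, 7}, s ≤ k}:
k:     0  1  2  3  4  5  6  7  8  9 10 11
g(k):  0  0  1  1  2  0  0  1  1  2  0  0
So g(11) = 0.
Stack C is a plain Nim stack of size 4, so its Grundy value is 4.
The value of a disjunctive sum is the nim-sum of the parts.
Combined value = 1 XOR 0 XOR 4 = 5.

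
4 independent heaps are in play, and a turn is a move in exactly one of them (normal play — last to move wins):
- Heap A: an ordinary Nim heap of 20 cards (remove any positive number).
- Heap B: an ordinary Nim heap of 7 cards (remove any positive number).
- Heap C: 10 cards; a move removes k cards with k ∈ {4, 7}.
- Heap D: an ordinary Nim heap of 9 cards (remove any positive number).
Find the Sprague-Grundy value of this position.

Heap A is a plain Nim heap of size 20, so its Grundy value is 20.
Heap B is a plain Nim heap of size 7, so its Grundy value is 7.
Grundy values for heap C (subtraction set {4, 7}):
g(0) = mex{} = 0
g(1) = mex{} = 0
g(2) = mex{} = 0
g(3) = mex{} = 0
g(4) = mex{0} = 1
g(5) = mex{0} = 1
g(6) = mex{0} = 1
g(7) = mex{0} = 1
g(8) = mex{0,1} = 2
g(9) = mex{0,1} = 2
g(10) = mex{0,1} = 2
So g(10) = 2.
Heap D is a plain Nim heap of size 9, so its Grundy value is 9.
The value of a disjunctive sum is the nim-sum of the parts.
Combined value = 20 XOR 7 XOR 2 XOR 9 = 24.

24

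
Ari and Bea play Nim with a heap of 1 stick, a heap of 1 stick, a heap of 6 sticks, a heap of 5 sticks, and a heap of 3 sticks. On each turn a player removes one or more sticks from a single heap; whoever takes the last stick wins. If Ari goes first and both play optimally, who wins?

Bea wins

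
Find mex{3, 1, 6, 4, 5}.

0

0 is not in the set, so the mex is 0.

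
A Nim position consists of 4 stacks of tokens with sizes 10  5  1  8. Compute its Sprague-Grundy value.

Compute the nim-sum pairwise:
10 ^ 5 = 15
15 ^ 1 = 14
14 ^ 8 = 6

6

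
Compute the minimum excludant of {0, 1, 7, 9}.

2

The values 0, 1 are all present; 2 is the first non-negative integer missing from the set.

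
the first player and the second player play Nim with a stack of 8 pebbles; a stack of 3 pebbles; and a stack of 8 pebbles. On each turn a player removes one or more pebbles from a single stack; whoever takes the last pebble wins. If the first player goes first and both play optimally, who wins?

the first player wins

Compute the nim-sum pairwise:
8 XOR 3 = 11
11 XOR 8 = 3
The nim-sum is 3 ≠ 0, so this is an N-position: the player to move can win; the first player has a winning move.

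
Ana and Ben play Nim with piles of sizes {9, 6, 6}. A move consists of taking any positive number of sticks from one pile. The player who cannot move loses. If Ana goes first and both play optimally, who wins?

Nim-sum: 9 ⊕ 6 ⊕ 6 = 9.
The nim-sum is 9 ≠ 0, so this is an N-position: the player to move can win; Ana has a winning move.

Ana wins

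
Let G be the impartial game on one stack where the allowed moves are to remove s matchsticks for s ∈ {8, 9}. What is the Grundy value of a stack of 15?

Build the Grundy sequence with g(k) = mex{g(k−s) : s ∈ {8, 9}, s ≤ k}:
k:     0  1  2  3  4  5  6  7  8  9 10 11 12 13 14 15
g(k):  0  0  0  0  0  0  0  0  1  1  1  1  1  1  1  1
So g(15) = 1.

1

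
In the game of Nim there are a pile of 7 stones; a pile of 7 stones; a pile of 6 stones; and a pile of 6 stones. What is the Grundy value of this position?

In binary:
  111  (7)
  111  (7)
  110  (6)
  110  (6)
  ---
  000  (0)

0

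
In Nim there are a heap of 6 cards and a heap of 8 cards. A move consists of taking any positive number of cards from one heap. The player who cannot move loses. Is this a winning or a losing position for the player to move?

Write each in binary and XOR column by column:
  0110  (6)
  1000  (8)
  ----
  1110  (14)
The nim-sum is 14 ≠ 0, so this is an N-position: the player to move can win.

Winning position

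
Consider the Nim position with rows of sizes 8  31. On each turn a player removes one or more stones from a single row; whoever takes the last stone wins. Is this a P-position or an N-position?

N-position

Compute the nim-sum pairwise:
8 XOR 31 = 23
The nim-sum is 23 ≠ 0, so this is an N-position: the player to move can win.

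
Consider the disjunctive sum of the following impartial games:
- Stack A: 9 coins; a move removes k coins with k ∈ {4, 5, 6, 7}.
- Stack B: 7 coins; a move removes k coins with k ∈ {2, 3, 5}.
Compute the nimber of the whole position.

2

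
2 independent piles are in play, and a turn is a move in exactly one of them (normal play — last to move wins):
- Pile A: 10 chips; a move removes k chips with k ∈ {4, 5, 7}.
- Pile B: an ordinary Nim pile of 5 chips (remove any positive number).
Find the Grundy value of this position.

Grundy values for pile A (subtraction set {4, 5, 7}):
g(0) = mex{} = 0
g(1) = mex{} = 0
g(2) = mex{} = 0
g(3) = mex{} = 0
g(4) = mex{0} = 1
g(5) = mex{0} = 1
g(6) = mex{0} = 1
g(7) = mex{0} = 1
g(8) = mex{0,1} = 2
g(9) = mex{0,1} = 2
g(10) = mex{0,1} = 2
So g(10) = 2.
Pile B is a plain Nim pile of size 5, so its Grundy value is 5.
By the Sprague-Grundy theorem, the Grundy value of a sum of independent games is the XOR of the component values.
Combined value = 2 XOR 5 = 7.

7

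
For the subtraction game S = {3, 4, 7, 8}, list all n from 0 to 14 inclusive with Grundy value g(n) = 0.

0, 1, 2, 11, 12, 13

Grundy values for subtraction set {3, 4, 7, 8}:
g(0) = mex{} = 0
g(1) = mex{} = 0
g(2) = mex{} = 0
g(3) = mex{0} = 1
g(4) = mex{0} = 1
g(5) = mex{0} = 1
g(6) = mex{0,1} = 2
g(7) = mex{0,1} = 2
g(8) = mex{0,1} = 2
g(9) = mex{0,1,2} = 3
g(10) = mex{0,1,2} = 3
g(11) = mex{1,2} = 0
g(12) = mex{1,2,3} = 0
g(13) = mex{1,2,3} = 0
g(14) = mex{0,2,3} = 1
The P-positions (g = 0) in 0..14 are 0, 1, 2, 11, 12, 13.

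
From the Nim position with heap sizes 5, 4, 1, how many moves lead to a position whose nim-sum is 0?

0

Compute the nim-sum pairwise:
5 ⊕ 4 = 1
1 ⊕ 1 = 0
The nim-sum is already 0, so every move leaves a nonzero nim-sum — there are no winning moves.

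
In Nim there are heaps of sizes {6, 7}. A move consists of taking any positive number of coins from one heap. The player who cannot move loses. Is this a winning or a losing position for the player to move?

Winning position

Compute the nim-sum pairwise:
6 ⊕ 7 = 1
The nim-sum is 1 ≠ 0, so this is an N-position: the player to move can win.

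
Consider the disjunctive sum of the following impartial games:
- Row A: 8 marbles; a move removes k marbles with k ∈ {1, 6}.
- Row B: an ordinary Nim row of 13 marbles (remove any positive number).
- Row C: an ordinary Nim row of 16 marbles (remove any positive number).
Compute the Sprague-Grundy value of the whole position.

28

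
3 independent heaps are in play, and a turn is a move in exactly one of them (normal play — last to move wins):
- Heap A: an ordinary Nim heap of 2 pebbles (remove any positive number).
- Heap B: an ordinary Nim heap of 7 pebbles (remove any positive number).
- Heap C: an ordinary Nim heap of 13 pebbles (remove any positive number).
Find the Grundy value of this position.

Heap A is a plain Nim heap of size 2, so its Grundy value is 2.
Heap B is a plain Nim heap of size 7, so its Grundy value is 7.
Heap C is a plain Nim heap of size 13, so its Grundy value is 13.
The value of a disjunctive sum is the nim-sum of the parts.
Combined value = 2 ⊕ 7 ⊕ 13 = 8.

8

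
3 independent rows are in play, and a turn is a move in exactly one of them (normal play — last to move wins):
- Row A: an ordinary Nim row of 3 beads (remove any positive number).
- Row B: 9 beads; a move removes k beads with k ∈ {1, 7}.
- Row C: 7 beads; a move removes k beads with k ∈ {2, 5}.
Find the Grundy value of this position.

Row A is a plain Nim row of size 3, so its Grundy value is 3.
Build the Grundy sequence for row B with g(k) = mex{g(k−s) : s ∈ {1, 7}, s ≤ k}:
g(0) = mex{} = 0
g(1) = mex{0} = 1
g(2) = mex{1} = 0
g(3) = mex{0} = 1
g(4) = mex{1} = 0
g(5) = mex{0} = 1
g(6) = mex{1} = 0
g(7) = mex{0} = 1
g(8) = mex{1} = 0
g(9) = mex{0} = 1
So g(9) = 1.
For row C, compute g(0), g(1), … with moves {2, 5}:
g(0) = mex{} = 0
g(1) = mex{} = 0
g(2) = mex{0} = 1
g(3) = mex{0} = 1
g(4) = mex{1} = 0
g(5) = mex{0,1} = 2
g(6) = mex{0} = 1
g(7) = mex{1,2} = 0
So g(7) = 0.
By the Sprague-Grundy theorem, the Grundy value of a sum of independent games is the XOR of the component values.
Combined value = 3 ⊕ 1 ⊕ 0 = 2.

2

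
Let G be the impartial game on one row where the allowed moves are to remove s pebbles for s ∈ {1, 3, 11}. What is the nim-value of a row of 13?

1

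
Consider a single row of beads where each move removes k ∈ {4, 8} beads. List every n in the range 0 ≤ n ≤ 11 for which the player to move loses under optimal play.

0, 1, 2, 3

Build the Grundy sequence with g(k) = mex{g(k−s) : s ∈ {4, 8}, s ≤ k}:
k:     0  1  2  3  4  5  6  7  8  9 10 11
g(k):  0  0  0  0  1  1  1  1  2  2  2  2
The P-positions (g = 0) in 0..11 are 0, 1, 2, 3.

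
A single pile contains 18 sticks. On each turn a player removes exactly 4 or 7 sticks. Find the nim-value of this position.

1

Build the Grundy sequence with g(k) = mex{g(k−s) : s ∈ {4, 7}, s ≤ k}:
k:     0  1  2  3  4  5  6  7  8  9 10 11 12 13 14 15 16 17 18
g(k):  0  0  0  0  1  1  1  1  2  2  2  0  0  0  0  1  1  1  1
So g(18) = 1.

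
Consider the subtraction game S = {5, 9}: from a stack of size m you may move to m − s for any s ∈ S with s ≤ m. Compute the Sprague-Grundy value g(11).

Grundy values for subtraction set {5, 9}:
g(0) = mex{} = 0
g(1) = mex{} = 0
g(2) = mex{} = 0
g(3) = mex{} = 0
g(4) = mex{} = 0
g(5) = mex{0} = 1
g(6) = mex{0} = 1
g(7) = mex{0} = 1
g(8) = mex{0} = 1
g(9) = mex{0} = 1
g(10) = mex{0,1} = 2
g(11) = mex{0,1} = 2
So g(11) = 2.

2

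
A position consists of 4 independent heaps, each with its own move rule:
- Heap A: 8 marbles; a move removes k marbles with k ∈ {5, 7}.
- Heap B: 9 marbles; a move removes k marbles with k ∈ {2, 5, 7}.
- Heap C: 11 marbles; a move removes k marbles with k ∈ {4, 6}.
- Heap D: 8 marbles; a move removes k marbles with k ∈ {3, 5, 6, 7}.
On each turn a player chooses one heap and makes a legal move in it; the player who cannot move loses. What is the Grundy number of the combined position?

Build the Grundy sequence for heap A with g(k) = mex{g(k−s) : s ∈ {5, 7}, s ≤ k}:
k:     0  1  2  3  4  5  6  7  8
g(k):  0  0  0  0  0  1  1  1  1
So g(8) = 1.
Grundy values for heap B (subtraction set {2, 5, 7}):
k:     0  1  2  3  4  5  6  7  8  9
g(k):  0  0  1  1  0  2  1  3  2  2
So g(9) = 2.
For heap C, compute g(0), g(1), … with moves {4, 6}:
k:     0  1  2  3  4  5  6  7  8  9 10 11
g(k):  0  0  0  0  1  1  1  1  2  2  0  0
So g(11) = 0.
Build the Grundy sequence for heap D with g(k) = mex{g(k−s) : s ∈ {3, 5, 6, 7}, s ≤ k}:
k:     0  1  2  3  4  5  6  7  8
g(k):  0  0  0  1  1  1  2  2  2
So g(8) = 2.
By the Sprague-Grundy theorem, the Grundy value of a sum of independent games is the XOR of the component values.
Combined value = 1 ⊕ 2 ⊕ 0 ⊕ 2 = 1.

1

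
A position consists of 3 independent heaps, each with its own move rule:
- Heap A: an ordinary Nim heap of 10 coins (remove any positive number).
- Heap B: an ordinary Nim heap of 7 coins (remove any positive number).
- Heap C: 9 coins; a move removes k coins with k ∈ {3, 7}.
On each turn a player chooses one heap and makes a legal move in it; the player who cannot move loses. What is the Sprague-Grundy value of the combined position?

Heap A is a plain Nim heap of size 10, so its Grundy value is 10.
Heap B is a plain Nim heap of size 7, so its Grundy value is 7.
Grundy values for heap C (subtraction set {3, 7}):
g(0) = mex{} = 0
g(1) = mex{} = 0
g(2) = mex{} = 0
g(3) = mex{0} = 1
g(4) = mex{0} = 1
g(5) = mex{0} = 1
g(6) = mex{1} = 0
g(7) = mex{0,1} = 2
g(8) = mex{0,1} = 2
g(9) = mex{0} = 1
So g(9) = 1.
By the Sprague-Grundy theorem, the Grundy value of a sum of independent games is the XOR of the component values.
Combined value = 10 ⊕ 7 ⊕ 1 = 12.

12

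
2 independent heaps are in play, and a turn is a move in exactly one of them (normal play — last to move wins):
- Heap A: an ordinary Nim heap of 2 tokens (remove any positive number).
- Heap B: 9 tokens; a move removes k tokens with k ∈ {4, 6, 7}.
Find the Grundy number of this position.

Heap A is a plain Nim heap of size 2, so its Grundy value is 2.
For heap B, compute g(0), g(1), … with moves {4, 6, 7}:
g(0) = mex{} = 0
g(1) = mex{} = 0
g(2) = mex{} = 0
g(3) = mex{} = 0
g(4) = mex{0} = 1
g(5) = mex{0} = 1
g(6) = mex{0} = 1
g(7) = mex{0} = 1
g(8) = mex{0,1} = 2
g(9) = mex{0,1} = 2
So g(9) = 2.
By the Sprague-Grundy theorem, the Grundy value of a sum of independent games is the XOR of the component values.
Combined value = 2 ⊕ 2 = 0.

0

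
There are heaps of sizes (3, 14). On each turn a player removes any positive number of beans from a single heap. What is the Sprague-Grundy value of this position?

13

Write each in binary and XOR column by column:
  0011  (3)
  1110  (14)
  ----
  1101  (13)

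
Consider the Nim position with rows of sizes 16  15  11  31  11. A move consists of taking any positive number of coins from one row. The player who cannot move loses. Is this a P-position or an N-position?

P-position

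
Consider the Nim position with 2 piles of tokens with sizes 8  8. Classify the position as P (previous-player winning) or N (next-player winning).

Nim-sum: 8 XOR 8 = 0.
The nim-sum is 0, so this is a P-position: the player to move is in a losing position under optimal play.

P-position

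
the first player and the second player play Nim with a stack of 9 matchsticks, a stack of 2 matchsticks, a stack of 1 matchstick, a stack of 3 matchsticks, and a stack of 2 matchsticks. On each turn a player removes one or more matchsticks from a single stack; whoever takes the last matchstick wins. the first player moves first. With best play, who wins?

the first player wins

Nim-sum: 9 XOR 2 XOR 1 XOR 3 XOR 2 = 11.
The nim-sum is 11 ≠ 0, so this is an N-position: the player to move can win; the first player has a winning move.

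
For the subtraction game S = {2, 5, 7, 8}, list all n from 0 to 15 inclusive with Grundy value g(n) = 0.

0, 1, 4, 10, 13, 14

Grundy values for subtraction set {2, 5, 7, 8}:
k:     0  1  2  3  4  5  6  7  8  9 10 11 12 13 14 15
g(k):  0  0  1  1  0  2  1  3  2  2  0  3  1  0  0  1
The P-positions (g = 0) in 0..15 are 0, 1, 4, 10, 13, 14.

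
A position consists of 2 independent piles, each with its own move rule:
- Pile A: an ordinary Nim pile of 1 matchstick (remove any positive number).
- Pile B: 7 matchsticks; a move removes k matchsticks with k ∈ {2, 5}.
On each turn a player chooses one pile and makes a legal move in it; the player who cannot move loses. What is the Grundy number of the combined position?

1

Pile A is a plain Nim pile of size 1, so its Grundy value is 1.
For pile B, compute g(0), g(1), … with moves {2, 5}:
g(0) = mex{} = 0
g(1) = mex{} = 0
g(2) = mex{0} = 1
g(3) = mex{0} = 1
g(4) = mex{1} = 0
g(5) = mex{0,1} = 2
g(6) = mex{0} = 1
g(7) = mex{1,2} = 0
So g(7) = 0.
By the Sprague-Grundy theorem, the Grundy value of a sum of independent games is the XOR of the component values.
Combined value = 1 XOR 0 = 1.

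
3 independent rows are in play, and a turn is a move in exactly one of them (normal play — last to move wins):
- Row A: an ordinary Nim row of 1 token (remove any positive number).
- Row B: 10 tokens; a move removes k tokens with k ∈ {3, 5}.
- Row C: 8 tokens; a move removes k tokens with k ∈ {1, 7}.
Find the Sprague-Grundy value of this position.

Row A is a plain Nim row of size 1, so its Grundy value is 1.
Grundy values for row B (subtraction set {3, 5}):
g(0) = mex{} = 0
g(1) = mex{} = 0
g(2) = mex{} = 0
g(3) = mex{0} = 1
g(4) = mex{0} = 1
g(5) = mex{0} = 1
g(6) = mex{0,1} = 2
g(7) = mex{0,1} = 2
g(8) = mex{1} = 0
g(9) = mex{1,2} = 0
g(10) = mex{1,2} = 0
So g(10) = 0.
Build the Grundy sequence for row C with g(k) = mex{g(k−s) : s ∈ {1, 7}, s ≤ k}:
k:     0  1  2  3  4  5  6  7  8
g(k):  0  1  0  1  0  1  0  1  0
So g(8) = 0.
The value of a disjunctive sum is the nim-sum of the parts.
Combined value = 1 ⊕ 0 ⊕ 0 = 1.

1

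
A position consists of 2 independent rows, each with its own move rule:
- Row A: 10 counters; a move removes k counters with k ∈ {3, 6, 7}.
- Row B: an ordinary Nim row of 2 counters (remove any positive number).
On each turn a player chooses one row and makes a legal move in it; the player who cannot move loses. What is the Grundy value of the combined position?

2

Build the Grundy sequence for row A with g(k) = mex{g(k−s) : s ∈ {3, 6, 7}, s ≤ k}:
k:     0  1  2  3  4  5  6  7  8  9 10
g(k):  0  0  0  1  1  1  2  2  2  3  0
So g(10) = 0.
Row B is a plain Nim row of size 2, so its Grundy value is 2.
By the Sprague-Grundy theorem, the Grundy value of a sum of independent games is the XOR of the component values.
Combined value = 0 ⊕ 2 = 2.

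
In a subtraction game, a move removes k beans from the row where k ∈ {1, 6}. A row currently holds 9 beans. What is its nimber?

0

Grundy values for subtraction set {1, 6}:
k:     0  1  2  3  4  5  6  7  8  9
g(k):  0  1  0  1  0  1  2  0  1  0
So g(9) = 0.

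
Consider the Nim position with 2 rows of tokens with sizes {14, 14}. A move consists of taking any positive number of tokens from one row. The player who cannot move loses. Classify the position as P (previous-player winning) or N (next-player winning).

Nim-sum: 14 ⊕ 14 = 0.
The nim-sum is 0, so this is a P-position: the player to move is in a losing position under optimal play.

P-position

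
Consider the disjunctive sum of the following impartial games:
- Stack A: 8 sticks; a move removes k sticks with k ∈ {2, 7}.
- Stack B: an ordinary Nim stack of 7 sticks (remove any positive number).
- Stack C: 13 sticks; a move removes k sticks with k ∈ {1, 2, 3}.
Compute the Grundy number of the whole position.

4

Grundy values for stack A (subtraction set {2, 7}):
g(0) = mex{} = 0
g(1) = mex{} = 0
g(2) = mex{0} = 1
g(3) = mex{0} = 1
g(4) = mex{1} = 0
g(5) = mex{1} = 0
g(6) = mex{0} = 1
g(7) = mex{0} = 1
g(8) = mex{0,1} = 2
So g(8) = 2.
Stack B is a plain Nim stack of size 7, so its Grundy value is 7.
Grundy values for stack C (subtraction set {1, 2, 3}):
k:     0  1  2  3  4  5  6  7  8  9 10 11 12 13
g(k):  0  1  2  3  0  1  2  3  0  1  2  3  0  1
So g(13) = 1.
By the Sprague-Grundy theorem, the Grundy value of a sum of independent games is the XOR of the component values.
Combined value = 2 XOR 7 XOR 1 = 4.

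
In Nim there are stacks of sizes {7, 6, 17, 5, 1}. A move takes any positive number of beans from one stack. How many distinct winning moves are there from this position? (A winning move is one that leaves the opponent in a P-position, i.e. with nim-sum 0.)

1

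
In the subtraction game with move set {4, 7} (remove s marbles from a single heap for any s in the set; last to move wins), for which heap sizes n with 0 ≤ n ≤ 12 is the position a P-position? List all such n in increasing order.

0, 1, 2, 3, 11, 12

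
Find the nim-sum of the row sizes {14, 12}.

2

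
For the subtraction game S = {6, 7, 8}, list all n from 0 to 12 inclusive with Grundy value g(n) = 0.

0, 1, 2, 3, 4, 5

Build the Grundy sequence with g(k) = mex{g(k−s) : s ∈ {6, 7, 8}, s ≤ k}:
g(0) = mex{} = 0
g(1) = mex{} = 0
g(2) = mex{} = 0
g(3) = mex{} = 0
g(4) = mex{} = 0
g(5) = mex{} = 0
g(6) = mex{0} = 1
g(7) = mex{0} = 1
g(8) = mex{0} = 1
g(9) = mex{0} = 1
g(10) = mex{0} = 1
g(11) = mex{0} = 1
g(12) = mex{0,1} = 2
The P-positions (g = 0) in 0..12 are 0, 1, 2, 3, 4, 5.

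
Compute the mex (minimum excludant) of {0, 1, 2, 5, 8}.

3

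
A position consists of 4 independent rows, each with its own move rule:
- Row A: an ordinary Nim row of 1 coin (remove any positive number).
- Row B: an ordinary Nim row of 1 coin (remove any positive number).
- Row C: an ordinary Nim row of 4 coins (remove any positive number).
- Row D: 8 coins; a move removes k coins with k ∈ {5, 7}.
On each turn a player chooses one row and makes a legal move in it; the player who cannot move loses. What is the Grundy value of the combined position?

Row A is a plain Nim row of size 1, so its Grundy value is 1.
Row B is a plain Nim row of size 1, so its Grundy value is 1.
Row C is a plain Nim row of size 4, so its Grundy value is 4.
For row D, compute g(0), g(1), … with moves {5, 7}:
g(0) = mex{} = 0
g(1) = mex{} = 0
g(2) = mex{} = 0
g(3) = mex{} = 0
g(4) = mex{} = 0
g(5) = mex{0} = 1
g(6) = mex{0} = 1
g(7) = mex{0} = 1
g(8) = mex{0} = 1
So g(8) = 1.
By the Sprague-Grundy theorem, the Grundy value of a sum of independent games is the XOR of the component values.
Combined value = 1 ⊕ 1 ⊕ 4 ⊕ 1 = 5.

5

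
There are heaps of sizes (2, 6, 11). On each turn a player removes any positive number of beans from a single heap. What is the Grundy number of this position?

Compute the nim-sum pairwise:
2 ⊕ 6 = 4
4 ⊕ 11 = 15

15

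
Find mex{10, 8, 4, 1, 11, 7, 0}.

The values 0, 1 are all present; 2 is the first non-negative integer missing from the set.

2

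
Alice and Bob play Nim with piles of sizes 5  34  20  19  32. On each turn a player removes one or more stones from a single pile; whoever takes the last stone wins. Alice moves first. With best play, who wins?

Bob wins

Nim-sum: 5 ^ 34 ^ 20 ^ 19 ^ 32 = 0.
The nim-sum is 0, so this is a P-position: the player to move is in a losing position under optimal play; Alice is about to move from it and so loses — Bob wins.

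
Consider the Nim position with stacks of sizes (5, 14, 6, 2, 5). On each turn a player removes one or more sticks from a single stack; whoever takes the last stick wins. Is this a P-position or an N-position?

N-position

Nim-sum: 5 XOR 14 XOR 6 XOR 2 XOR 5 = 10.
The nim-sum is 10 ≠ 0, so this is an N-position: the player to move can win.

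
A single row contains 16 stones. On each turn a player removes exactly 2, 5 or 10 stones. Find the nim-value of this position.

Build the Grundy sequence with g(k) = mex{g(k−s) : s ∈ {2, 5, 10}, s ≤ k}:
k:     0  1  2  3  4  5  6  7  8  9 10 11 12 13 14 15 16
g(k):  0  0  1  1  0  2  1  0  0  1  1  2  2  3  3  0  0
So g(16) = 0.

0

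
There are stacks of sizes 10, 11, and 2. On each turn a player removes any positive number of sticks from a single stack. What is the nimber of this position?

3

Nim-sum: 10 XOR 11 XOR 2 = 3.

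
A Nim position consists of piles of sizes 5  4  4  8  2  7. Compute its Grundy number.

8

Nim-sum: 5 XOR 4 XOR 4 XOR 8 XOR 2 XOR 7 = 8.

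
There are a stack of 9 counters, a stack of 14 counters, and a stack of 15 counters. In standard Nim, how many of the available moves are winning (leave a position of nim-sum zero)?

3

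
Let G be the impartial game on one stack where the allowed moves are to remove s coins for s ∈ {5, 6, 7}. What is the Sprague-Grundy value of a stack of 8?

1

Compute g(0), g(1), … for moves {5, 6, 7}:
g(0) = mex{} = 0
g(1) = mex{} = 0
g(2) = mex{} = 0
g(3) = mex{} = 0
g(4) = mex{} = 0
g(5) = mex{0} = 1
g(6) = mex{0} = 1
g(7) = mex{0} = 1
g(8) = mex{0} = 1
So g(8) = 1.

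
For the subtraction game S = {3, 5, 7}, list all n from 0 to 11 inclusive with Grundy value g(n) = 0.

0, 1, 2, 10, 11

Build the Grundy sequence with g(k) = mex{g(k−s) : s ∈ {3, 5, 7}, s ≤ k}:
k:     0  1  2  3  4  5  6  7  8  9 10 11
g(k):  0  0  0  1  1  1  2  2  2  3  0  0
The P-positions (g = 0) in 0..11 are 0, 1, 2, 10, 11.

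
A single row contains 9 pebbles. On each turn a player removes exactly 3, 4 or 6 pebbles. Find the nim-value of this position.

0

Build the Grundy sequence with g(k) = mex{g(k−s) : s ∈ {3, 4, 6}, s ≤ k}:
g(0) = mex{} = 0
g(1) = mex{} = 0
g(2) = mex{} = 0
g(3) = mex{0} = 1
g(4) = mex{0} = 1
g(5) = mex{0} = 1
g(6) = mex{0,1} = 2
g(7) = mex{0,1} = 2
g(8) = mex{0,1} = 2
g(9) = mex{1,2} = 0
So g(9) = 0.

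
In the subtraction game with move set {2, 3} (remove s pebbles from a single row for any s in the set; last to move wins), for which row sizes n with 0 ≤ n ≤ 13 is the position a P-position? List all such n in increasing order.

Grundy values for subtraction set {2, 3}:
k:     0  1  2  3  4  5  6  7  8  9 10 11 12 13
g(k):  0  0  1  1  2  0  0  1  1  2  0  0  1  1
The P-positions (g = 0) in 0..13 are 0, 1, 5, 6, 10, 11.

0, 1, 5, 6, 10, 11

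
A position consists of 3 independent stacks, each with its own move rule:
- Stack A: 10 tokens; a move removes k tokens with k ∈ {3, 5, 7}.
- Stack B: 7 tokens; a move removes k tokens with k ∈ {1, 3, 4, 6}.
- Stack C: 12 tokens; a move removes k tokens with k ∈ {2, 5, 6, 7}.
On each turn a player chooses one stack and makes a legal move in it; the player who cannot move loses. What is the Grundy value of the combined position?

For stack A, compute g(0), g(1), … with moves {3, 5, 7}:
k:     0  1  2  3  4  5  6  7  8  9 10
g(k):  0  0  0  1  1  1  2  2  2  3  0
So g(10) = 0.
Build the Grundy sequence for stack B with g(k) = mex{g(k−s) : s ∈ {1, 3, 4, 6}, s ≤ k}:
g(0) = mex{} = 0
g(1) = mex{0} = 1
g(2) = mex{1} = 0
g(3) = mex{0} = 1
g(4) = mex{0,1} = 2
g(5) = mex{0,1,2} = 3
g(6) = mex{0,1,3} = 2
g(7) = mex{1,2} = 0
So g(7) = 0.
Build the Grundy sequence for stack C with g(k) = mex{g(k−s) : s ∈ {2, 5, 6, 7}, s ≤ k}:
k:     0  1  2  3  4  5  6  7  8  9 10 11 12
g(k):  0  0  1  1  0  2  1  3  2  2  3  3  0
So g(12) = 0.
The value of a disjunctive sum is the nim-sum of the parts.
Combined value = 0 XOR 0 XOR 0 = 0.

0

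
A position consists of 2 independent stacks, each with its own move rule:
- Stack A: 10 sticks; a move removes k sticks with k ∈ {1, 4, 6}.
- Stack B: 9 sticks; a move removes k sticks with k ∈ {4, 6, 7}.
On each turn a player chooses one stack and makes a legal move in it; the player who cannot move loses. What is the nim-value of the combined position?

2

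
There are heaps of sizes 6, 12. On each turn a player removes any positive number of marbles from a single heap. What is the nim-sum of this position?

Nim-sum: 6 ^ 12 = 10.

10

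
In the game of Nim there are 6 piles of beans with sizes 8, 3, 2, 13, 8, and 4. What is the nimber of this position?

8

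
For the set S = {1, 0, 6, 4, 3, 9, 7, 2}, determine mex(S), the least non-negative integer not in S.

The values 0, 1, 2, 3, 4 are all present; 5 is the first non-negative integer missing from the set.

5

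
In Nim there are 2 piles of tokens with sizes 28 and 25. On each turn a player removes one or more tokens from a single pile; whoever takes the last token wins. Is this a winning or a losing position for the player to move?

Compute the nim-sum pairwise:
28 ⊕ 25 = 5
The nim-sum is 5 ≠ 0, so this is an N-position: the player to move can win.

Winning position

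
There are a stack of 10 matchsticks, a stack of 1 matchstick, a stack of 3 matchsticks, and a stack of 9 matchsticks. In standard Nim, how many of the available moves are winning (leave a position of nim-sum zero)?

3

Nim-sum: 10 ⊕ 1 ⊕ 3 ⊕ 9 = 1.
The overall nim-sum is X = 1. A stack of size p has a winning move iff p XOR X < p (reduce it to p XOR X).
  10: 10 XOR 1 = 11 ≥ 10 — no move.
  1: 1 XOR 1 = 0 < 1 — winning move (to 0).
  3: 3 XOR 1 = 2 < 3 — winning move (to 2).
  9: 9 XOR 1 = 8 < 9 — winning move (to 8).
That gives 3 winning moves.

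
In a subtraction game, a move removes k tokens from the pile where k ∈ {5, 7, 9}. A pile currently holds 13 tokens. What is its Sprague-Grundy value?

Compute g(0), g(1), … for moves {5, 7, 9}:
k:     0  1  2  3  4  5  6  7  8  9 10 11 12 13
g(k):  0  0  0  0  0  1  1  1  1  1  2  2  2  2
So g(13) = 2.

2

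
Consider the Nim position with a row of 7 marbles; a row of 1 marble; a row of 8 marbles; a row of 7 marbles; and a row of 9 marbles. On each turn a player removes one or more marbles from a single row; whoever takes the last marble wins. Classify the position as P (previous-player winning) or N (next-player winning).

Compute the nim-sum pairwise:
7 XOR 1 = 6
6 XOR 8 = 14
14 XOR 7 = 9
9 XOR 9 = 0
The nim-sum is 0, so this is a P-position: the player to move is in a losing position under optimal play.

P-position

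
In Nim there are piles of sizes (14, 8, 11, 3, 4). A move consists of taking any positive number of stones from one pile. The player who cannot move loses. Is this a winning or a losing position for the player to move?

Bitwise XOR of the heap sizes:
  1110  (14)
  1000  (8)
  1011  (11)
  0011  (3)
  0100  (4)
  ----
  1010  (10)
The nim-sum is 10 ≠ 0, so this is an N-position: the player to move can win.

Winning position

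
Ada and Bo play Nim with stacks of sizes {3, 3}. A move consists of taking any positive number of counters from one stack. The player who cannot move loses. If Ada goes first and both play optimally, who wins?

Bo wins

Nim-sum: 3 XOR 3 = 0.
The nim-sum is 0, so this is a P-position: the player to move is in a losing position under optimal play; Ada is about to move from it and so loses — Bo wins.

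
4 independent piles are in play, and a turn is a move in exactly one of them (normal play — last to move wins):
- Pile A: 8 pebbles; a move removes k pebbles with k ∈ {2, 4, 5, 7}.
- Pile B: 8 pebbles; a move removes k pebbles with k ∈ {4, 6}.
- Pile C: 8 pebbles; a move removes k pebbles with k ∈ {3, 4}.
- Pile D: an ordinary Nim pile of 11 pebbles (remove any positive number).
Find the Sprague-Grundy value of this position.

Build the Grundy sequence for pile A with g(k) = mex{g(k−s) : s ∈ {2, 4, 5, 7}, s ≤ k}:
k:     0  1  2  3  4  5  6  7  8
g(k):  0  0  1  1  2  2  3  3  4
So g(8) = 4.
Grundy values for pile B (subtraction set {4, 6}):
k:     0  1  2  3  4  5  6  7  8
g(k):  0  0  0  0  1  1  1  1  2
So g(8) = 2.
Build the Grundy sequence for pile C with g(k) = mex{g(k−s) : s ∈ {3, 4}, s ≤ k}:
g(0) = mex{} = 0
g(1) = mex{} = 0
g(2) = mex{} = 0
g(3) = mex{0} = 1
g(4) = mex{0} = 1
g(5) = mex{0} = 1
g(6) = mex{0,1} = 2
g(7) = mex{1} = 0
g(8) = mex{1} = 0
So g(8) = 0.
Pile D is a plain Nim pile of size 11, so its Grundy value is 11.
By the Sprague-Grundy theorem, the Grundy value of a sum of independent games is the XOR of the component values.
Combined value = 4 XOR 2 XOR 0 XOR 11 = 13.

13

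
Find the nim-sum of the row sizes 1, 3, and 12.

14

Compute the nim-sum pairwise:
1 ⊕ 3 = 2
2 ⊕ 12 = 14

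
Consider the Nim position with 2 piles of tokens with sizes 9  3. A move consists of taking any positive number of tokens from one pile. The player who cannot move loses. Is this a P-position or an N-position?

Nim-sum: 9 ⊕ 3 = 10.
The nim-sum is 10 ≠ 0, so this is an N-position: the player to move can win.

N-position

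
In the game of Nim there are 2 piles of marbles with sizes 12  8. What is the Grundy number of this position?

4

Compute the nim-sum pairwise:
12 XOR 8 = 4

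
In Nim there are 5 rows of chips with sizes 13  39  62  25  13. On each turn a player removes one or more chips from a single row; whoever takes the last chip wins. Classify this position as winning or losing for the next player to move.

Losing position

Write each in binary and XOR column by column:
  001101  (13)
  100111  (39)
  111110  (62)
  011001  (25)
  001101  (13)
  ------
  000000  (0)
The nim-sum is 0, so this is a P-position: the player to move is in a losing position under optimal play.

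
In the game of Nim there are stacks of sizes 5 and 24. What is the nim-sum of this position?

29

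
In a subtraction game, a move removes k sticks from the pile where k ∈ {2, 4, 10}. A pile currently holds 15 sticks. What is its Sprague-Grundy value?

1

Build the Grundy sequence with g(k) = mex{g(k−s) : s ∈ {2, 4, 10}, s ≤ k}:
k:     0  1  2  3  4  5  6  7  8  9 10 11 12 13 14 15
g(k):  0  0  1  1  2  2  0  0  1  1  2  2  0  0  1  1
So g(15) = 1.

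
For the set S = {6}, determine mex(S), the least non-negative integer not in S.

0

0 is not in the set, so the mex is 0.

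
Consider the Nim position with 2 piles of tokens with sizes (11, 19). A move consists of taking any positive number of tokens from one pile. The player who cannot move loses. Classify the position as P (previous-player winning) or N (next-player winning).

Bitwise XOR of the heap sizes:
  01011  (11)
  10011  (19)
  -----
  11000  (24)
The nim-sum is 24 ≠ 0, so this is an N-position: the player to move can win.

N-position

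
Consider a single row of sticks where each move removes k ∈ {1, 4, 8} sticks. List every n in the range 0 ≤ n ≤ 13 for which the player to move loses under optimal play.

0, 2, 5, 7, 12

Compute g(0), g(1), … for moves {1, 4, 8}:
k:     0  1  2  3  4  5  6  7  8  9 10 11 12 13
g(k):  0  1  0  1  2  0  1  0  1  2  3  2  0  1
The P-positions (g = 0) in 0..13 are 0, 2, 5, 7, 12.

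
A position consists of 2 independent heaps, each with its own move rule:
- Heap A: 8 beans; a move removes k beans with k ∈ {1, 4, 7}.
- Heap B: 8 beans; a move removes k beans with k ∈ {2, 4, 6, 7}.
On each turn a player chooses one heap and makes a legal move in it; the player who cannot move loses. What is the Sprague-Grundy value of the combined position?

Build the Grundy sequence for heap A with g(k) = mex{g(k−s) : s ∈ {1, 4, 7}, s ≤ k}:
k:     0  1  2  3  4  5  6  7  8
g(k):  0  1  0  1  2  0  1  2  0
So g(8) = 0.
Build the Grundy sequence for heap B with g(k) = mex{g(k−s) : s ∈ {2, 4, 6, 7}, s ≤ k}:
g(0) = mex{} = 0
g(1) = mex{} = 0
g(2) = mex{0} = 1
g(3) = mex{0} = 1
g(4) = mex{0,1} = 2
g(5) = mex{0,1} = 2
g(6) = mex{0,1,2} = 3
g(7) = mex{0,1,2} = 3
g(8) = mex{0,1,2,3} = 4
So g(8) = 4.
The value of a disjunctive sum is the nim-sum of the parts.
Combined value = 0 ⊕ 4 = 4.

4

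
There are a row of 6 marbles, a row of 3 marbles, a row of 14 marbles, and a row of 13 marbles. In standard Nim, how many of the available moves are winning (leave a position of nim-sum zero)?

3

Write each in binary and XOR column by column:
  0110  (6)
  0011  (3)
  1110  (14)
  1101  (13)
  ----
  0110  (6)
The overall nim-sum is X = 6. A row of size p has a winning move iff p XOR X < p (reduce it to p XOR X).
  6: 6 XOR 6 = 0 < 6 — winning move (to 0).
  3: 3 XOR 6 = 5 ≥ 3 — no move.
  14: 14 XOR 6 = 8 < 14 — winning move (to 8).
  13: 13 XOR 6 = 11 < 13 — winning move (to 11).
That gives 3 winning moves.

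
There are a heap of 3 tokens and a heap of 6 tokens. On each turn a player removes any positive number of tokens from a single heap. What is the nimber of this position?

Nim-sum: 3 XOR 6 = 5.

5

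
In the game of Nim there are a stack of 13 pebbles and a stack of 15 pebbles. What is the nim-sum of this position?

2

Bitwise XOR of the heap sizes:
  1101  (13)
  1111  (15)
  ----
  0010  (2)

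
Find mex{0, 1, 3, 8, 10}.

2

The values 0, 1 are all present; 2 is the first non-negative integer missing from the set.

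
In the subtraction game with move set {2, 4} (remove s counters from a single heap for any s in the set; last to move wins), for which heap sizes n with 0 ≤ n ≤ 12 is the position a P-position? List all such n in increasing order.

0, 1, 6, 7, 12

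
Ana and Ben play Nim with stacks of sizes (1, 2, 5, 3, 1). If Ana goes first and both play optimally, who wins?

Nim-sum: 1 XOR 2 XOR 5 XOR 3 XOR 1 = 4.
The nim-sum is 4 ≠ 0, so this is an N-position: the player to move can win; Ana has a winning move.

Ana wins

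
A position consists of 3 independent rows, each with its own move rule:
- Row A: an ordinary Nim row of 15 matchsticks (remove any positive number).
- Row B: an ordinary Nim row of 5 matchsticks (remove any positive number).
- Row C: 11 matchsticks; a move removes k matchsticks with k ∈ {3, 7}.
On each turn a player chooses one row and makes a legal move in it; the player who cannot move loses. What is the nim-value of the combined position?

10

Row A is a plain Nim row of size 15, so its Grundy value is 15.
Row B is a plain Nim row of size 5, so its Grundy value is 5.
Grundy values for row C (subtraction set {3, 7}):
g(0) = mex{} = 0
g(1) = mex{} = 0
g(2) = mex{} = 0
g(3) = mex{0} = 1
g(4) = mex{0} = 1
g(5) = mex{0} = 1
g(6) = mex{1} = 0
g(7) = mex{0,1} = 2
g(8) = mex{0,1} = 2
g(9) = mex{0} = 1
g(10) = mex{1,2} = 0
g(11) = mex{1,2} = 0
So g(11) = 0.
The value of a disjunctive sum is the nim-sum of the parts.
Combined value = 15 XOR 5 XOR 0 = 10.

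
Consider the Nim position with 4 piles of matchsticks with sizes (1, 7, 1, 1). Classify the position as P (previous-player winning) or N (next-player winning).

N-position

Compute the nim-sum pairwise:
1 XOR 7 = 6
6 XOR 1 = 7
7 XOR 1 = 6
The nim-sum is 6 ≠ 0, so this is an N-position: the player to move can win.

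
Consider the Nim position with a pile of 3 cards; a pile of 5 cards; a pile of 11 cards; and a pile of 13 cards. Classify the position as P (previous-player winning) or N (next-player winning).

P-position

Nim-sum: 3 ⊕ 5 ⊕ 11 ⊕ 13 = 0.
The nim-sum is 0, so this is a P-position: the player to move is in a losing position under optimal play.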